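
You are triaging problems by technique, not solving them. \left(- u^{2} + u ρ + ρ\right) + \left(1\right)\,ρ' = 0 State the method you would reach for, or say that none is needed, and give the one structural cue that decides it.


Technique: a linear integrating factor — the unknown enters only to the first power against a nonzero forcing term — the integrating-factor template applies directly.


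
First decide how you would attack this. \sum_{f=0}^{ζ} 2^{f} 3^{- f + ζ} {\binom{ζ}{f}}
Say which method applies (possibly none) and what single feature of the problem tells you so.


Diagnosis: the binomial theorem — binomial coefficients against complementary powers of 2 and 3: recognize the binomial expansion and resum.


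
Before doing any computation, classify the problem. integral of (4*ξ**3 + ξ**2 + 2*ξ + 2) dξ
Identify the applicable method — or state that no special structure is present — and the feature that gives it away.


Best approach: no special technique — the integrand is a sum of constant multiples of powers of ξ — integrate term by term.


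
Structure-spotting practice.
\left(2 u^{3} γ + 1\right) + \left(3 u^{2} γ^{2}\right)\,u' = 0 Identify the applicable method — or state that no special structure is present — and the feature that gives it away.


Method: the exact-equation method — the cross partial derivatives of 2 u^{3} γ + 1 and 3 u^{2} γ^{2} agree, so the left side is the total differential of one potential in γ and u.


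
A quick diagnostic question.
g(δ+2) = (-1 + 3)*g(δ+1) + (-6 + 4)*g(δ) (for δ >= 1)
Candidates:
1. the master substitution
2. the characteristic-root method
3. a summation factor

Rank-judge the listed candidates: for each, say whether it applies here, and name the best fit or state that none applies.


Method: the characteristic-root method — constant coefficients and linearity mean the ansatz r^δ reduces it to solving the characteristic polynomial.
- the master substitution: with no divided-index recursive call, reindexing by powers of a base buys nothing.
- the characteristic-root method — applicable, and directly so.
- a summation factor: a summation factor telescopes one-step recursions; this one carries higher-order memory.


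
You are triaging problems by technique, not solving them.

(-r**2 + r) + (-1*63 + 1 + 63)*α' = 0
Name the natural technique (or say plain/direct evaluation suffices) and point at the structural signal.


Method: no special technique — with α absent the equation is not coupled at all: direct integration in r.


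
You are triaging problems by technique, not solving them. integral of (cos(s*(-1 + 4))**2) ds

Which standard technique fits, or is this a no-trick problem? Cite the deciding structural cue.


Verdict: a trigonometric identity — cos(s*(-1 + 4))**2 is an even power — the power-reduction identity rewrites it into first-degree cosines.


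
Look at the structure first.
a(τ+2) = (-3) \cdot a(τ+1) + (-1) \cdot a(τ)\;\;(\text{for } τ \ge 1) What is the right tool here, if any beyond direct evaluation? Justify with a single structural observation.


Verdict: the characteristic-root method — linear, homogeneous, constant coefficients: solutions of the form r^τ exist — find the roots of the characteristic polynomial.


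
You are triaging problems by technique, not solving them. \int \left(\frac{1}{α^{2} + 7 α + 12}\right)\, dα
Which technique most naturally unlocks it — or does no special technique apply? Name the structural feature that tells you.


Method: partial fractions — the bottom, α^{2} + 7 α + 12, comes apart into simple factors, and a proper rational function over split factors decomposes.


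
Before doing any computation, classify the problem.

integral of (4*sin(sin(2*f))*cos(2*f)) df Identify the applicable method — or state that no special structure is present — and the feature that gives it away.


Technique: u-substitution — collected, the integrand has one factor that is, up to a constant, the derivative of an inner expression the rest depends on — substitute for that inner expression.


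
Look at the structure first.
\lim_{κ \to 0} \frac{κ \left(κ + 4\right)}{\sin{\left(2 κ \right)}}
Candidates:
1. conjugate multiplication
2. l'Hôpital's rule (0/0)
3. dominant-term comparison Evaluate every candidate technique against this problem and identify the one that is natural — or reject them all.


Best approach: l'Hôpital's rule (0/0) — numerator and denominator both vanish at 0 — a genuine 0/0 form, which is exactly when l'Hôpital applies. A first-order expansion at the point is an equally standard path; the rule packages it.
- conjugate multiplication — rationalization has no target — no divergent radical difference appears.
- l'Hôpital's rule (0/0) — a fit — the right tool for this form.
- dominant-term comparison: no dominant power emerges to decide the limit by degree comparison.


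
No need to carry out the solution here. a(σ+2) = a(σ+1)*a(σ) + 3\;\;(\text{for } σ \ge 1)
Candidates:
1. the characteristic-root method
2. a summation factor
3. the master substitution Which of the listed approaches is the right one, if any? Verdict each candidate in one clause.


Technique: no special technique — the update rule curves (it is not linear in the unknown sequence), so no superposition-based closed form attaches — iterate or study it directly.
- the characteristic-root method: the recursion is nonlinear in the sequence values, so no linear-modes ansatz applies.
- a summation factor — no summation factor applies — the rule is not linear in the sequence values.
- the master substitution — there is no divide-the-index recursive argument.


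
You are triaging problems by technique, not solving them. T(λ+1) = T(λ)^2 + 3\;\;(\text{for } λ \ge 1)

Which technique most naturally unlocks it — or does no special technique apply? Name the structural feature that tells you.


Diagnosis: no special technique — the map from one term to the next is curved, not linear, so linear closed-form machinery does not attach.


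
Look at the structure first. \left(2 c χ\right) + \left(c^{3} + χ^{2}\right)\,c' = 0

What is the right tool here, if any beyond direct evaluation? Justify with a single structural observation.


Method: the exact-equation method — take the mixed partials of 2 c χ and c^{3} + χ^{2}: they are equal, which certifies an exact differential.


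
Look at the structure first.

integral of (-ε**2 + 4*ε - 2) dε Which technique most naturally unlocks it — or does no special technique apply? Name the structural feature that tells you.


Diagnosis: no special technique — scan for structure and find none: constant multiples of powers of ε, integrate directly.


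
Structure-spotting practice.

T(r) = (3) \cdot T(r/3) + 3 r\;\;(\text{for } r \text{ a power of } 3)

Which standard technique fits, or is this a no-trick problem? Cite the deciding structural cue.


Diagnosis: the master substitution — the argument shrinks by the factor 3, so measure the index on a logarithmic scale and the recursion becomes a shift.


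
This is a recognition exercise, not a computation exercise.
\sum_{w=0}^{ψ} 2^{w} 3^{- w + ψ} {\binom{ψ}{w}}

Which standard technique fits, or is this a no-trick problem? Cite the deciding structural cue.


Technique: the binomial theorem — terms weighting {\binom{ψ}{w}} against matched powers of 2 and 3 reassemble into (2 + 3)^ψ by the binomial theorem.


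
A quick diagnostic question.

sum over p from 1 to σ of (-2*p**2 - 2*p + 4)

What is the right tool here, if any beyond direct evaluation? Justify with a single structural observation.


Method: no special technique — constant-multiple powers of p with no cancellation partners and no common ratio — use the standard power-sum formulas.


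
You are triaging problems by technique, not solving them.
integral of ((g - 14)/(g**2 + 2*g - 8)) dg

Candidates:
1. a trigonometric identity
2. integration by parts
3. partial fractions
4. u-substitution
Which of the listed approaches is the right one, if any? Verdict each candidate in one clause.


Technique: partial fractions — break g**2 + 2*g - 8 into its roots and the integral splits into logarithm-sized bites.
- a trigonometric identity — no sine or cosine appears, so there is nothing for a trigonometric identity to act on.
- integration by parts: there is no nonconstant-polynomial-times-kernel split with an exp, sine, cosine (degree-1 argument), or logarithm partner.
- partial fractions: applicable, and directly so.
- u-substitution — no subexpression of the integrand pairs with its own derivative as a factor — individual terms may offer their own substitutions, but any change of variable covering the whole integral would have to be constructed from outside the expression.


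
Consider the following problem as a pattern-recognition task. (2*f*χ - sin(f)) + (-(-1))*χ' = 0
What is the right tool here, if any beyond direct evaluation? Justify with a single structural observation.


Best approach: a linear integrating factor — the unknown enters only to the first power against a nonzero forcing term — the integrating-factor template applies directly.


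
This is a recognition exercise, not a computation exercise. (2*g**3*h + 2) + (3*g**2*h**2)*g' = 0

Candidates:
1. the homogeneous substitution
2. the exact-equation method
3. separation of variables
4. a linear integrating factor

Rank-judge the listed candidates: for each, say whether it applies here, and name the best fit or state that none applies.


Technique: the exact-equation method — the compatibility test passes: the g-derivative of 2*g**3*h + 2 matches the h-derivative of 3*g**2*h**2, so integrate a potential.
- the homogeneous substitution — the ratio of the variables does not determine the slope.
- the exact-equation method — applies; the problem has the shape this method handles.
- separation of variables: the two dependences are entangled, not a clean product of one-variable pieces.
- a linear integrating factor: the unknown enters nonlinearly (through a power, a denominator, or a transcendental function), which the linear integrating-factor recipe cannot absorb as-is — any repair would come from a preliminary substitution, not the factor.


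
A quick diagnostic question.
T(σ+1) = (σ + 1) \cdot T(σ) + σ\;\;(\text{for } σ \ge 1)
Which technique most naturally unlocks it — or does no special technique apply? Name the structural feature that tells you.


Best approach: a summation factor — first-order linear but the coefficient σ + 1 moves with the index — divide by the cumulative product and telescope.


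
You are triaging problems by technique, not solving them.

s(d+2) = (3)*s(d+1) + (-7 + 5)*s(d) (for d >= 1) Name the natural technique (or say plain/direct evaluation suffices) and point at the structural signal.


Technique: the characteristic-root method — no index-dependence in the weights and nothing inhomogeneous: classic characteristic-equation setup.


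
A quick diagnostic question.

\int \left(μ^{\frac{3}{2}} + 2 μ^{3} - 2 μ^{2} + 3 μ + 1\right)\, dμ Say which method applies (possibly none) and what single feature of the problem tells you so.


Technique: no special technique — nothing composite, nothing rational, nothing trigonometric — each constant-multiple power of μ integrates by the power rule alone.


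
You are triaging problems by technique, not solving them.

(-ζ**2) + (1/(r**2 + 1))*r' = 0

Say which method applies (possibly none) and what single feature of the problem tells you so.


Best approach: separation of variables — one side of the product carries the independent variable, the other the unknown — the textbook separation shape. The cross-partial test also passes here (vacuously, each side single-variable); the potential-function route would work, separation is simply more immediate.


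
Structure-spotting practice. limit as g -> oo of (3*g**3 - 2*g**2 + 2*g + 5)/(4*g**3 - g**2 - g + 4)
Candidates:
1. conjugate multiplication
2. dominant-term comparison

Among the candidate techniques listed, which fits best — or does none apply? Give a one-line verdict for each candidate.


Diagnosis: dominant-term comparison — at large g only the top-degree terms survive; compare the leading terms and the limit falls out.
- conjugate multiplication: there are no radicals in tension whose conjugate would simplify matters.
- dominant-term comparison: yes — fits the structure here.


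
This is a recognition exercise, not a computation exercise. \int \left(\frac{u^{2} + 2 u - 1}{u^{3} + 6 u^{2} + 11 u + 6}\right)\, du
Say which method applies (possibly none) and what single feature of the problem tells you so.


Diagnosis: partial fractions — the bottom factors while the top stays lower-degree — split into simple fractions and integrate piece by piece.


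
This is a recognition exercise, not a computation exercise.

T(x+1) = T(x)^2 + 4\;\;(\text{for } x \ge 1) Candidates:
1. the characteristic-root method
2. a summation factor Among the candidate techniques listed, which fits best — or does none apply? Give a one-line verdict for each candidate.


Diagnosis: no special technique — the update rule curves (it is not linear in the unknown sequence), so no superposition-based closed form attaches — iterate or study it directly.
- the characteristic-root method: the recursion is nonlinear in the sequence values, so no linear-modes ansatz applies.
- a summation factor: no summation factor applies — the rule is not linear in the sequence values.


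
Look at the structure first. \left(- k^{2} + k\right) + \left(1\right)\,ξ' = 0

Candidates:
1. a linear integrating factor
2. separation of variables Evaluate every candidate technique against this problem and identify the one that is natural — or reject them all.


Technique: no special technique — the slope is a function of k alone, so integrate both sides directly.
- a linear integrating factor: the linear template holds only trivially here (the unknown is absent, so the coefficient is zero) — the method is not the natural label.
- separation of variables — separation is only trivially available — with the unknown absent from the slope this is a direct integration, not a separation problem.


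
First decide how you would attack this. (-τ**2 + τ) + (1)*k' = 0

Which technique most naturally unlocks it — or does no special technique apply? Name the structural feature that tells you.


Technique: no special technique — the slope is a function of τ alone, so integrate both sides directly.


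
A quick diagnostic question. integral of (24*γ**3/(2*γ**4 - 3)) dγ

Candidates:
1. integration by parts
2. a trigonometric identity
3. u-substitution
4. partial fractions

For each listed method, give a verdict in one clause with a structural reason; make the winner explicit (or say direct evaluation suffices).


Technique: u-substitution — the only nontrivial dependence routes through 2*γ**4 - 3, whose derivative supplies the leftover factor up to a constant multiple — u = 2*γ**4 - 3 flattens it.
- integration by parts — there is no nonconstant-polynomial-times-kernel split with an exp, sine, cosine (degree-1 argument), or logarithm partner.
- a trigonometric identity: no sine or cosine appears, so there is nothing for a trigonometric identity to act on.
- u-substitution — a fit — the right tool for this form.
- partial fractions: proper and rational, yes, but the denominator has no factorization over the rationals to exploit.


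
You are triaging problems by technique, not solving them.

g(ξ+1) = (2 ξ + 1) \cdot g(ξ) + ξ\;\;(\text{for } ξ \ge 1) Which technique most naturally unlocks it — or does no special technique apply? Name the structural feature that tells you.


Verdict: a summation factor — an index-dependent multiplier 2 ξ + 1 rules out characteristic roots; a summation factor converts it to a pure difference.


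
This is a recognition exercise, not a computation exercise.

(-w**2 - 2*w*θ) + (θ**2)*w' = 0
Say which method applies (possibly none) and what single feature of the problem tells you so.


Verdict: the homogeneous substitution — solved for the derivative, the right side is unchanged under scaling θ and w together — it depends only on the ratio w/θ, so substitute a single ratio variable. Rearranged, this also fits the Bernoulli template directly; the homogeneous substitution reads the structure without the rearrangement.


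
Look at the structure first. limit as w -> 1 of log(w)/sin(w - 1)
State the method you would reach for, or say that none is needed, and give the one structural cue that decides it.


Verdict: l'Hôpital's rule (0/0) — plug in 1: top and bottom both hit zero, so differentiate each and retry. One could equally expand both pieces locally and compare leading terms; the rule does that in one stroke.


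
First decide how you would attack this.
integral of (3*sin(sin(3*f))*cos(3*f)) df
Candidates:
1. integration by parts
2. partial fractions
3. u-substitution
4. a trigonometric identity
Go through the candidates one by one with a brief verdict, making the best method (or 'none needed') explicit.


Diagnosis: u-substitution — collected, the integrand has one factor that is, up to a constant, the derivative of an inner expression the rest depends on — substitute for that inner expression.
- integration by parts — the nonconstant-polynomial-times-standard-kernel pattern (an exp, sine, cosine, or logarithm partner) is absent.
- partial fractions: there is no rational-function structure to decompose.
- u-substitution: applicable, and directly so.
- a trigonometric identity — the trigonometric factor has no even power to reduce and no cross-frequency product to convert — the standard power-reduction and product-to-sum identities do not engage it.


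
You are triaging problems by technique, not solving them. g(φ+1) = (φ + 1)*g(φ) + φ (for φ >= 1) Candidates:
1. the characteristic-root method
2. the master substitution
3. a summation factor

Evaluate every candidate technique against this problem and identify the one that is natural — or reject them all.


Diagnosis: a summation factor — first-order linear but the coefficient φ + 1 moves with the index — divide by the cumulative product and telescope.
- the characteristic-root method — an index-dependent weight blocks the pure exponential ansatz.
- the master substitution: the recursion steps by a constant offset, so exponential reindexing is pointless.
- a summation factor — applicable, and directly so.


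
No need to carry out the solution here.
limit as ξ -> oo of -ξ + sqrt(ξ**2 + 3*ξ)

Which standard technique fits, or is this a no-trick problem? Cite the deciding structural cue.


Verdict: conjugate multiplication — the ∞ − ∞ radical form is the exact trigger for the conjugate maneuver.


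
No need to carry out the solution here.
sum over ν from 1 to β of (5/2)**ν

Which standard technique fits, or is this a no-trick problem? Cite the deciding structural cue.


Method: the geometric series formula — each summand is the previous one scaled by 5/2; that constant multiplier is itself the geometric structure.


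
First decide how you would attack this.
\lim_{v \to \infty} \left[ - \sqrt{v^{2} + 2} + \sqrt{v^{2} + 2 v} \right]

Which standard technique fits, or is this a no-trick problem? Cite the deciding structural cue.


Diagnosis: conjugate multiplication — this difference gives up after one conjugate multiplication — the radical structure cancels against its conjugate.


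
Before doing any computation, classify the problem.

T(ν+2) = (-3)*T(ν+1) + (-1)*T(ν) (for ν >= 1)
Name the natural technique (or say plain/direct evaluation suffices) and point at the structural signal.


Method: the characteristic-root method — the recurrence is linear and homogeneous with constant coefficients, so the ansatz r^ν turns it into a polynomial equation for r.


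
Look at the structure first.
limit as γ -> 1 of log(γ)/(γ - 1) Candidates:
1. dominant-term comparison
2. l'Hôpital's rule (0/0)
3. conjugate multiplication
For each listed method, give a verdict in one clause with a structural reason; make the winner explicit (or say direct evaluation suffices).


Verdict: l'Hôpital's rule (0/0) — substituting 1 gives 0 over 0; differentiate top and bottom once and re-evaluate. A local series expansion at the point resolves it as well; the rule is the packaged version of that step.
- dominant-term comparison: this limit is not decided by comparing leading-term growth at infinity.
- l'Hôpital's rule (0/0) — applies; the problem has the shape this method handles.
- conjugate multiplication: there is no infinity-minus-infinity radical difference to rationalize.


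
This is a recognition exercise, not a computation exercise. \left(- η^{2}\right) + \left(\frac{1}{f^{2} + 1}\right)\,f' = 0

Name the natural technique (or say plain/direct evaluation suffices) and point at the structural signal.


Technique: separation of variables — a product of single-variable factors, η^{2} and f^{2} + 1 — the textbook separable form. The cross-partial test also passes here (vacuously, each side single-variable); the potential-function route would work, separation is simply more immediate.


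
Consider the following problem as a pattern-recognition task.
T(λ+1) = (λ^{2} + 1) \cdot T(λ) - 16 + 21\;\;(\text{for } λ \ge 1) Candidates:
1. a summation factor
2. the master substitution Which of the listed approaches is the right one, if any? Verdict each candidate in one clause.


Verdict: a summation factor — because the multiplier λ^{2} + 1 is index-dependent, divide through by its running product and sum the resulting differences.
- a summation factor — applicable, and directly so.
- the master substitution: the recursion shifts the index rather than dividing it.


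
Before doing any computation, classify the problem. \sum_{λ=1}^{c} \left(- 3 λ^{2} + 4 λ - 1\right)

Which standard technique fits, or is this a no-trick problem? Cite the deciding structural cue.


Best approach: no special technique — every summand is a constant multiple of a power of λ — apply the standard power-sum identities one degree at a time.


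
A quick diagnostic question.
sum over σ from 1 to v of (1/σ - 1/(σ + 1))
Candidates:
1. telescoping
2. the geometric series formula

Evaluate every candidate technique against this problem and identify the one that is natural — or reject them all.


Technique: telescoping — each term adds 1/σ and subtracts the same expression advanced one index; that subtracted piece cancels against the next term's added copy — only the boundary terms survive.
- telescoping: yes — fits the structure here.
- the geometric series formula: the ratio of consecutive terms depends on the index.


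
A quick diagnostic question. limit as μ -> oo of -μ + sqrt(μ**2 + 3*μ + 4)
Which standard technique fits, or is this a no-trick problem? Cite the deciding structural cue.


Method: conjugate multiplication — the ∞ − ∞ radical form is the exact trigger for the conjugate maneuver.


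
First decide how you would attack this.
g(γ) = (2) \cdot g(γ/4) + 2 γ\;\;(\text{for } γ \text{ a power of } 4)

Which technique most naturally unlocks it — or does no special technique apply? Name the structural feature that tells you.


Technique: the master substitution — the argument contracts 4-fold per step: reindex γ exponentially and solve the linear recurrence in the new index.


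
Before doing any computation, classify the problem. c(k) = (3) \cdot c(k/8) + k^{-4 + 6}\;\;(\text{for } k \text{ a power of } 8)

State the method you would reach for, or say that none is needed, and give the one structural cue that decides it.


Verdict: the master substitution — the argument contracts 8-fold per step: reindex k exponentially and solve the linear recurrence in the new index.


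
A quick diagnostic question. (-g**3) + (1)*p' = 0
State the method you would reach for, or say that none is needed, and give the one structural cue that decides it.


Method: no special technique — solved for the derivative, p never appears on the right — this is a direct integration in g, not a differential-equations problem at heart.


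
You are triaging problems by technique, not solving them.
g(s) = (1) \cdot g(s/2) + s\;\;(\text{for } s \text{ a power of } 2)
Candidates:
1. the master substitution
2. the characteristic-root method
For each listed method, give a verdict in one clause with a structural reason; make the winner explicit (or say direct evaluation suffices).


Diagnosis: the master substitution — treat m = log base 2 of s as the new clock: one recursion step advances m by one while s scales by 2.
- the master substitution: a fit — the right tool for this form.
- the characteristic-root method: the recursion divides its index rather than shifting it — outside the constant-shift family the root method covers.


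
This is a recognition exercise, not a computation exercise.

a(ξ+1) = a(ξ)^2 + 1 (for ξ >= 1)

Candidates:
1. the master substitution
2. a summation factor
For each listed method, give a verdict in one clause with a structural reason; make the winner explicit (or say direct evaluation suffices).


Technique: no special technique — each new value is a nonlinear function of earlier ones — scaling arguments and superposition both fail.
- the master substitution: there is no divide-the-index recursive argument.
- a summation factor — the recursion is nonlinear — outside the first-order linear family a summation factor addresses.


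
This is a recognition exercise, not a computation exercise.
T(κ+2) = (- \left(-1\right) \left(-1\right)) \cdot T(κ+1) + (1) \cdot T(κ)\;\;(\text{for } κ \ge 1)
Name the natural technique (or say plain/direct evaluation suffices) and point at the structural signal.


Method: the characteristic-root method — linear, homogeneous, constant coefficients: solutions of the form r^κ exist — find the roots of the characteristic polynomial.


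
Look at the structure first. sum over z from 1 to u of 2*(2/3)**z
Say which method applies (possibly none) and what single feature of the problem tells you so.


Method: the geometric series formula — term-over-term division gives 2/3 every time — index-free ratio, geometric sum formula applies.


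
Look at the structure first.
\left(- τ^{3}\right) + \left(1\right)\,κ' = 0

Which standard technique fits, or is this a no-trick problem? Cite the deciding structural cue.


Technique: no special technique — solved for the derivative, κ never appears on the right — this is a direct integration in τ, not a differential-equations problem at heart.


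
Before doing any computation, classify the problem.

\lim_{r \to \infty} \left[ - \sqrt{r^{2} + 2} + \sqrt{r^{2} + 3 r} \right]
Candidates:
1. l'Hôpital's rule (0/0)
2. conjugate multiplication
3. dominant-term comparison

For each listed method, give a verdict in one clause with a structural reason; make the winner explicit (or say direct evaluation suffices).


Diagnosis: conjugate multiplication — the ∞ − ∞ radical form is the exact trigger for the conjugate maneuver.
- l'Hôpital's rule (0/0) — no quotient structure at all: the clash is ∞ minus ∞, which rationalizing converts into a tractable ratio.
- conjugate multiplication: applicable, and directly so.
- dominant-term comparison: no ranking of term growth rates resolves the limit here.


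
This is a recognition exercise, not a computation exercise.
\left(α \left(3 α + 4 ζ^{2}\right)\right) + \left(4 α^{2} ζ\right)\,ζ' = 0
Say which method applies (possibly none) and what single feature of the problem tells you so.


Verdict: the exact-equation method — equality of cross partials is the green light — assemble the potential function term by term.


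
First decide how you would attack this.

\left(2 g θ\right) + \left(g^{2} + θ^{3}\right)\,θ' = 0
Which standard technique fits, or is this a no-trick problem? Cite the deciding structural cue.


Method: the exact-equation method — the cross partial derivatives of 2 g θ and g^{2} + θ^{3} agree, so the left side is the total differential of one potential in g and θ.


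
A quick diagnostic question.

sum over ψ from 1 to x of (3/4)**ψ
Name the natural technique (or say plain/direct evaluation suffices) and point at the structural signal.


Method: the geometric series formula — each summand is the previous one scaled by 3/4; that constant multiplier is itself the geometric structure.


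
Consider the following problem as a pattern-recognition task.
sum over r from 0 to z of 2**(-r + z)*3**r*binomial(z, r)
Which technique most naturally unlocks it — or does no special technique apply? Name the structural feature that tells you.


Technique: the binomial theorem — the binomial coefficients weight matched powers of 3 and 2, which is exactly the expansion of a binomial power.


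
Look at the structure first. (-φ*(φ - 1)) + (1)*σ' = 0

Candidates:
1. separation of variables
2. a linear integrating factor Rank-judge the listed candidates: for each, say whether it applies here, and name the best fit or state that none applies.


Diagnosis: no special technique — with σ absent the equation is not coupled at all: direct integration in φ.
- separation of variables — any separation here is vacuous (nothing depends on the unknown); direct integration is the honest label.
- a linear integrating factor — with the unknown absent the integrating factor is a formality; direct integration is the working structure.


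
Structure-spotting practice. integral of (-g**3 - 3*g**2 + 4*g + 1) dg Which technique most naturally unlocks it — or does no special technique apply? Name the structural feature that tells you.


Best approach: no special technique — the integrand is a sum of constant multiples of powers of g — integrate term by term.


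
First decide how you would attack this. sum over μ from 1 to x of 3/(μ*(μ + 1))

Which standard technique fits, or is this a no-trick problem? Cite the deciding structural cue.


Technique: telescoping — split 3/(μ*(μ + 1)) by partial fractions and the pieces are one function at shifted arguments — interior terms cancel.


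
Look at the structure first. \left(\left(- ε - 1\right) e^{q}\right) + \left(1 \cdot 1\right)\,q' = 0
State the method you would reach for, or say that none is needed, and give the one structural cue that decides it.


Diagnosis: separation of variables — all dependence on the two variables factors apart, the defining separable shape.


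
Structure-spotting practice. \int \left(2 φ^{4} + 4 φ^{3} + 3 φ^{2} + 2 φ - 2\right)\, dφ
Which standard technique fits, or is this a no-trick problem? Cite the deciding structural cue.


Verdict: no special technique — every term is a constant multiple of a power of φ; term-wise power-rule integration needs no preliminary transformation.


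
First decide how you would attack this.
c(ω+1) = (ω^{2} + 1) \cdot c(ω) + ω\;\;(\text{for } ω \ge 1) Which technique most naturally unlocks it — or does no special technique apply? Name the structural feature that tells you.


Technique: a summation factor — first-order, linear, moving coefficient ω^{2} + 1: the discrete analogue of an integrating factor handles it.


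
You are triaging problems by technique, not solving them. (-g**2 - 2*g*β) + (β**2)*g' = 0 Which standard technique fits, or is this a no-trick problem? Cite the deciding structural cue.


Best approach: the homogeneous substitution — the slope's numerator and denominator have matching total degree, so it depends only on g/β and the ratio substitution collapses it. A Bernoulli rewrite works here as the equation stands — the homogeneous substitution is the more immediate reading.


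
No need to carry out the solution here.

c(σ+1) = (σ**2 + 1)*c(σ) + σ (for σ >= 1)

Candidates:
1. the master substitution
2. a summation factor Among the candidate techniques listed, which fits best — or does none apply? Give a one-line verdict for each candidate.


Best approach: a summation factor — the coefficient σ**2 + 1 drifts with the index, so no fixed root exists; normalizing by the cumulative product telescopes it.
- the master substitution: with no divided-index recursive call, reindexing by powers of a base buys nothing.
- a summation factor: yes — fits the structure here.


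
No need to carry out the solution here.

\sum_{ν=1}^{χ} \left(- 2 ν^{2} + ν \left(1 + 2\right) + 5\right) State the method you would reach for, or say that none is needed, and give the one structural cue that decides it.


Diagnosis: no special technique — this is bookkeeping, not technique: standard formulas for sums of constant-multiple powers of ν apply termwise.


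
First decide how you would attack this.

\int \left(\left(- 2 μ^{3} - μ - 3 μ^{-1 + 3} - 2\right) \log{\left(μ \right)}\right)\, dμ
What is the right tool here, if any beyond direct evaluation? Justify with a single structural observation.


Verdict: integration by parts — \log{\left(μ \right)} is the classic u in parts — its derivative is a plain reciprocal while (- 2 μ^{3} - μ - 3 μ^{-1 + 3} - 2) absorbs the dv role.


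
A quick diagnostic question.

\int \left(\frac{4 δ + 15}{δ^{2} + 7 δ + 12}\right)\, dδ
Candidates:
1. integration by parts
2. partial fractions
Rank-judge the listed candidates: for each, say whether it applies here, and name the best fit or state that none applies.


Method: partial fractions — δ^{2} + 7 δ + 12 splits into linear pieces, so the quotient is a sum of simple fractions — decompose before integrating.
- integration by parts — no split into a nonconstant polynomial times one of the standard kernels — exp, sine, or cosine of a linear argument, or a logarithm — applies here.
- partial fractions: applicable, and directly so.


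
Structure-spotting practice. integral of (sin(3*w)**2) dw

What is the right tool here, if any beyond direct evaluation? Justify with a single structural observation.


Verdict: a trigonometric identity — sin(3*w)**2 calls for power reduction: rewrite via double angles before any antiderivative is attempted.


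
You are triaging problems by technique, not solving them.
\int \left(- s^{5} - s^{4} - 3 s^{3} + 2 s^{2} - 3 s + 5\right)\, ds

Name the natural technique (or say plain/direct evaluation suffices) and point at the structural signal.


Method: no special technique — scan for structure and find none: constant multiples of powers of s, integrate directly.


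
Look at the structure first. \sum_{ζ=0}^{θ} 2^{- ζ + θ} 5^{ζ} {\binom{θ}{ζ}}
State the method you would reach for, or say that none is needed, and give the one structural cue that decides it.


Best approach: the binomial theorem — the binomial coefficients weight matched powers of 5 and 2, which is exactly the expansion of a binomial power.


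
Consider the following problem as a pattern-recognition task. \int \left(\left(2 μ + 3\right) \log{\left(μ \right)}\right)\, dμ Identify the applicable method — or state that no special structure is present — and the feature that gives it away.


Method: integration by parts — the presence of \log{\left(μ \right)} against a polynomial factor is the standard differentiate-the-log setup.


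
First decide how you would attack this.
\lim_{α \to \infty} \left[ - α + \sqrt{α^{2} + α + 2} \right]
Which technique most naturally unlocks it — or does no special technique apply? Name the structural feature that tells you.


Method: conjugate multiplication — two divergent pieces with a minus sign between them and a radical in the mix: rationalize \sqrt{α^{2} + α + 2} - α before any limit law applies.


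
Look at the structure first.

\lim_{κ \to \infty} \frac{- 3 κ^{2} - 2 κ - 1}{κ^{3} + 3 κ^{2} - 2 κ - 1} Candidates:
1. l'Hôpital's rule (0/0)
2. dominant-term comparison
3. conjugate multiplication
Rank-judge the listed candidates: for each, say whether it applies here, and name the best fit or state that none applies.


Technique: dominant-term comparison — growth-rate triage: the leading powers of κ decide the limit, everything else is noise.
- l'Hôpital's rule (0/0): viewed as a single quotient this runs to ∞/∞, not the 0/0 clash this candidate addresses; an at-infinity variant of the rule would resolve it, but comparing leading growth reads the answer without differentiating.
- dominant-term comparison: yes, a natural case for it.
- conjugate multiplication: there is no infinity-minus-infinity radical difference to rationalize.


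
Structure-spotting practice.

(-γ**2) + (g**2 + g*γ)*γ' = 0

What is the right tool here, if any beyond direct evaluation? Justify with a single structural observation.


Verdict: the homogeneous substitution — scaling g and γ together leaves the slope fixed — it depends only on γ/g, so substitute the ratio. This can also be massaged into Bernoulli form (the roles of the variables may need exchanging); the homogeneous substitution avoids that setup.


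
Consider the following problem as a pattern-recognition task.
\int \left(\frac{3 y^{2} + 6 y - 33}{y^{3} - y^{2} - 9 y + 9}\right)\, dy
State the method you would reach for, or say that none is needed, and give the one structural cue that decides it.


Best approach: partial fractions — break y^{3} - y^{2} - 9 y + 9 into its roots and the integral splits into logarithm-sized bites.


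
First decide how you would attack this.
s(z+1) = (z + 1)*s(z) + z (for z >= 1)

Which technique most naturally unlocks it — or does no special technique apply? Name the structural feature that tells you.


Best approach: a summation factor — rescale the sequence by the product of the weights z + 1 so far — the recurrence collapses to a plain running sum.


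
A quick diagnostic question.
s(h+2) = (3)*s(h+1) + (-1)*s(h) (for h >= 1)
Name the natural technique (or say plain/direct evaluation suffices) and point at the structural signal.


Method: the characteristic-root method — fixed numeric weights on consecutive terms and no forcing term added: the root method in its home territory.


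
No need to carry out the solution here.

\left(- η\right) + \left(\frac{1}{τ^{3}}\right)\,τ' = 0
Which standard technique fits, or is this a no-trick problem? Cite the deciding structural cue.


Diagnosis: separation of variables — the slope splits multiplicatively: η carrying all η-dependence times τ^{3} carrying all τ-dependence — separate and integrate. The cross-partial test also passes here (vacuously, each side single-variable); the potential-function route would work, separation is simply more immediate.


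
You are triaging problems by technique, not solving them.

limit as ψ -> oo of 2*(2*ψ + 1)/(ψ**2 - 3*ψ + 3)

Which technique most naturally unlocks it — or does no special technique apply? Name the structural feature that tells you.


Diagnosis: dominant-term comparison — at large ψ only the top-degree terms survive; compare the leading terms and the limit falls out. Viewed as a single quotient this is an ∞/∞ form — an at-infinity application of l'Hôpital's rule would also resolve it; comparing leading growth reads the answer without differentiating.


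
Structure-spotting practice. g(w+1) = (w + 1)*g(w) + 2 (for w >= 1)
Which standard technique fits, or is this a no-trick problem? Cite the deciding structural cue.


Best approach: a summation factor — one-term recursion with variable weight w + 1 is solved by product normalization, not by root-finding.
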